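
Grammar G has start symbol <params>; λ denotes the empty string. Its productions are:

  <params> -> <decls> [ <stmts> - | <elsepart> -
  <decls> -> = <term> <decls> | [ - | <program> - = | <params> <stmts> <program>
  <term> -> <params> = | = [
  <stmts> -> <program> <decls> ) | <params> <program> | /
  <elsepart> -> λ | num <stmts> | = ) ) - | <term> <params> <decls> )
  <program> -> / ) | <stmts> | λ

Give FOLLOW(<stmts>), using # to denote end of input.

{ ), -, /, =, [, num }

In <params> -> <decls> [ <stmts> -: add FIRST(-) = { - }.
In <decls> -> <params> <stmts> <program>: add FIRST(<program>)\{λ} = { -, /, =, [, num }.
  Since <program> is nullable, also add FOLLOW(<decls>) = { ), [ }.
In <elsepart> -> num <stmts>: <stmts> is at the end, add FOLLOW(<elsepart>) = { - }.
In <program> -> <stmts>: <stmts> is at the end, add FOLLOW(<program>) = { ), -, /, =, [, num }.
Union: FOLLOW(<stmts>) = { ), -, /, =, [, num }.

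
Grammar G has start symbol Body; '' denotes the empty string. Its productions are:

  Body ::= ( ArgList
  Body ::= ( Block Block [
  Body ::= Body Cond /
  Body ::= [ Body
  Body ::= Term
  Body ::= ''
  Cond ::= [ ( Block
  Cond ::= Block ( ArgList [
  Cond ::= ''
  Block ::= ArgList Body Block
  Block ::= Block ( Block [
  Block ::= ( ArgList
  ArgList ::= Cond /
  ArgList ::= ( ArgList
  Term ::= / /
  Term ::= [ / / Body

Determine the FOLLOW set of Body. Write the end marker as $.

Body is the start symbol, so $ ∈ FOLLOW(Body).
In Body ::= Body Cond /: add FIRST(Cond /) = { (, /, [ }.
In Body ::= [ Body: Body is at the end, add FOLLOW(Body) = { $, (, /, [ }.
In Block ::= ArgList Body Block: add FIRST(Block) = { (, /, [ }.
In Term ::= [ / / Body: Body is at the end, add FOLLOW(Term) = { $, (, /, [ }.
Union: FOLLOW(Body) = { $, (, /, [ }.

{ $, (, /, [ }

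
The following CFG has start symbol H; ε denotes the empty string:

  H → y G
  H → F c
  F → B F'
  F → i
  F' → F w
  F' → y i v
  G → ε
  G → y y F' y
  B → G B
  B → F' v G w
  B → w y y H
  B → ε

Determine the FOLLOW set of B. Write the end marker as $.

In F → B F': add FIRST(F') = { i, w, y }.
In B → G B: B is at the end, add FOLLOW(B) = { i, w, y }.
Union: FOLLOW(B) = { i, w, y }.

{ i, w, y }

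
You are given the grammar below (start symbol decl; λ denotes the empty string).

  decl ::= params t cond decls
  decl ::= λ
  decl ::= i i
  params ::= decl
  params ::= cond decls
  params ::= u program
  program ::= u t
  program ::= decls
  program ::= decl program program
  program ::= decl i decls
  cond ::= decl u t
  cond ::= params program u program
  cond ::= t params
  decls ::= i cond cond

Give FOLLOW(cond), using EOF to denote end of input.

{ EOF, i, t, u }

In decl ::= params t cond decls: add FIRST(decls) = { i }.
In params ::= cond decls: add FIRST(decls) = { i }.
In decls ::= i cond cond: add FIRST(cond) = { i, t, u }.
In decls ::= i cond cond: cond is at the end, add FOLLOW(decls) = { EOF, i, t, u }.
Union: FOLLOW(cond) = { EOF, i, t, u }.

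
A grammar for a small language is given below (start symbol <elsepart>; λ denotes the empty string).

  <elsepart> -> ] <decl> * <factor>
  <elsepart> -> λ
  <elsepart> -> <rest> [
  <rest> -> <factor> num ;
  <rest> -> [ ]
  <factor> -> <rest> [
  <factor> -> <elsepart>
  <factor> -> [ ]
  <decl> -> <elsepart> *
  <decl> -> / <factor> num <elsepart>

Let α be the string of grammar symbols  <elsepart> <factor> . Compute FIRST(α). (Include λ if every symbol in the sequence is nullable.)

Add FIRST(<elsepart>)\{λ} = { [, ], num }; <elsepart> is nullable, continue.
Add FIRST(<factor>)\{λ} = { [, ], num }; <factor> is nullable, continue.
Every symbol is nullable, so include λ.

{ [, ], num, λ }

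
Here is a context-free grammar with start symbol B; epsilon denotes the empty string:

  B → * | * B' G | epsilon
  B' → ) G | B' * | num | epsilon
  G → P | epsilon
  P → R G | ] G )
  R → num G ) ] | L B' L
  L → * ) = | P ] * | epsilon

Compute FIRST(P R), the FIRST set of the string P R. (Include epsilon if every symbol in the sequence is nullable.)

Add FIRST(P)\{epsilon} = { ), *, ], num }; P is nullable, continue.
Add FIRST(R)\{epsilon} = { ), *, ], num }; R is nullable, continue.
Every symbol is nullable, so include epsilon.

{ ), *, ], num, epsilon }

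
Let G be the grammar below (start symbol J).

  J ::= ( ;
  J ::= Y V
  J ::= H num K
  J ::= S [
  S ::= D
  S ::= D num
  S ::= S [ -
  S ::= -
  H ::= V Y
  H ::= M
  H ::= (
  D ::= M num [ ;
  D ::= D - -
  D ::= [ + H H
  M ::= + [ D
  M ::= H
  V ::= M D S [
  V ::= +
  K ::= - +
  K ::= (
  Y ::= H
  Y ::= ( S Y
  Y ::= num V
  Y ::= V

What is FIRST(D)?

{ (, +, [ }

From D ::= M num [ ;: add FIRST(M) = { (, + }.
From D ::= D - -: add FIRST(D) = { (, +, [ }.
D ::= [ + H H contributes {[}.
Union: FIRST(D) = { (, +, [ }.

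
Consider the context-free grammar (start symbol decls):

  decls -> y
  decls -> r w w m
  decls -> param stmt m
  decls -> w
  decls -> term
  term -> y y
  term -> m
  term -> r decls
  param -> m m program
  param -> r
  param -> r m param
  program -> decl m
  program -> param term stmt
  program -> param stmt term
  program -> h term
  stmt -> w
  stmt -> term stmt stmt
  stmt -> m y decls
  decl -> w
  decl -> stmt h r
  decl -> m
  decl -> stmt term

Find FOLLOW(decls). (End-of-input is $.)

{ $, h, m, r, w, y }

decls is the start symbol, so $ ∈ FOLLOW(decls).
In term -> r decls: decls is at the end, add FOLLOW(term) = { $, h, m, r, w, y }.
In stmt -> m y decls: decls is at the end, add FOLLOW(stmt) = { h, m, r, w, y }.
Union: FOLLOW(decls) = { $, h, m, r, w, y }.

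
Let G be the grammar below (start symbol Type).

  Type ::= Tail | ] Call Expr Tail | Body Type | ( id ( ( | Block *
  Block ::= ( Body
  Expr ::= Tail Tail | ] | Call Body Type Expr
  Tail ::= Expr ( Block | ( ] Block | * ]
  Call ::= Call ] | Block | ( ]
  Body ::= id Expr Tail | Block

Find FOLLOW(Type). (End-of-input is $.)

Type is the start symbol, so $ ∈ FOLLOW(Type).
In Type ::= Body Type: Type is at the end, add FOLLOW(Type) = { $, (, *, ] }.
In Expr ::= Call Body Type Expr: add FIRST(Expr) = { (, *, ] }.
Union: FOLLOW(Type) = { $, (, *, ] }.

{ $, (, *, ] }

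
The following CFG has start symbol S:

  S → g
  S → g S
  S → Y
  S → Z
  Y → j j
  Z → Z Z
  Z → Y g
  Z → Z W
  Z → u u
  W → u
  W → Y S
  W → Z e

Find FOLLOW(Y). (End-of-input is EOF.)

{ EOF, e, g, j, u }

In S → Y: Y is at the end, add FOLLOW(S) = { EOF, e, j, u }.
In Z → Y g: add FIRST(g) = { g }.
In W → Y S: add FIRST(S) = { g, j, u }.
Union: FOLLOW(Y) = { EOF, e, g, j, u }.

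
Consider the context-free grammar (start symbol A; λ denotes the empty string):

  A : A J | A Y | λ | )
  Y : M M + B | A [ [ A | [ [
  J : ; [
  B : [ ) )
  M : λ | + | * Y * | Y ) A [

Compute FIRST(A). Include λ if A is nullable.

{ ), *, +, ;, [, λ }

From A : A J: A nullable, take FIRST(A) ∪ FIRST(J) = { ), *, +, ;, [ }.
From A : A Y: A nullable, take FIRST(A) ∪ FIRST(Y) = { ), *, +, ;, [ }.
A : λ contributes λ.
A : ) contributes {)}.
Union: FIRST(A) = { ), *, +, ;, [, λ }.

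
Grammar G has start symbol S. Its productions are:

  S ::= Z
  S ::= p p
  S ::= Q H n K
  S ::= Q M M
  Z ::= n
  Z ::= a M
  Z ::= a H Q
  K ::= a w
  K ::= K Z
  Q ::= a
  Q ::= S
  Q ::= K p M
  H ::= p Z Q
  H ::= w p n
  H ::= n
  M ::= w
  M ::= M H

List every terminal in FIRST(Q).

{ a, n, p }

Q ::= a contributes {a}.
From Q ::= S: add FIRST(S) = { a, n, p }.
From Q ::= K p M: add FIRST(K) = { a }.
Union: FIRST(Q) = { a, n, p }.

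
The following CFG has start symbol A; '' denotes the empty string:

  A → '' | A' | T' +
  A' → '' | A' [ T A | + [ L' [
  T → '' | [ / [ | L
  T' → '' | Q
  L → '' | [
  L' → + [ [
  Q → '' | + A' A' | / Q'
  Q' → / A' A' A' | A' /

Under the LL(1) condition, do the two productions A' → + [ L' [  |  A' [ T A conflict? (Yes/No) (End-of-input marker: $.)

FIRST(+ [ L' [) = { + } and FIRST(A' [ T A) = { +, [ }.
Both contain +, so the two alternatives are not disjoint — LL(1) conflict.

Yes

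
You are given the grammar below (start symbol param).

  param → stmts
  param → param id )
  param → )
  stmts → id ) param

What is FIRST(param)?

{ ), id }

From param → stmts: add FIRST(stmts) = { id }.
From param → param id ): add FIRST(param) = { ), id }.
param → ) contributes {)}.
Union: FIRST(param) = { ), id }.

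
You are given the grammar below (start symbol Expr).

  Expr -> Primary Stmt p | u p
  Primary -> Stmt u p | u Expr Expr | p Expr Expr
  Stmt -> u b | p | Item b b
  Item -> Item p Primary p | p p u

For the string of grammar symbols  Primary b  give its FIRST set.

{ p, u }

Add FIRST(Primary) = { p, u }; Primary is not nullable, stop.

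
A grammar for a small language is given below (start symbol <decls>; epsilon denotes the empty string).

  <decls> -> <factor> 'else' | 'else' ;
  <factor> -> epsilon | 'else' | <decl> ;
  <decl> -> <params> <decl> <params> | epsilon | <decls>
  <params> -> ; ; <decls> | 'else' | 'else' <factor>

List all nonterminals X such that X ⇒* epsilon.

Directly nullable (have an epsilon-production): <factor>, <decl>.
No other nonterminal has a production whose RHS symbols are all nullable.

{ <decl>, <factor> }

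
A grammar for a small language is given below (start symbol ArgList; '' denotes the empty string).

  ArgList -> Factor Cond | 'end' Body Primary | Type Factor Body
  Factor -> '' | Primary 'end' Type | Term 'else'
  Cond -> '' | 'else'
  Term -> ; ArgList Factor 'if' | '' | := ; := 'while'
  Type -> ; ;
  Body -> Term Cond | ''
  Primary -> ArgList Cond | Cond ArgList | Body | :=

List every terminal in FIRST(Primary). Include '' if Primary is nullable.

{ 'else', 'end', :=, ;, '' }

From Primary -> ArgList Cond: ArgList, Cond nullable, take FIRST(ArgList) ∪ FIRST(Cond) = { 'else', 'end', :=, ; }; also '' since the whole RHS is nullable.
From Primary -> Cond ArgList: Cond, ArgList nullable, take FIRST(Cond) ∪ FIRST(ArgList) = { 'else', 'end', :=, ; }; also '' since the whole RHS is nullable.
From Primary -> Body: add FIRST(Body) = { 'else', :=, ;, '' } (including '' since Body is nullable).
Primary -> := contributes {:=}.
Union: FIRST(Primary) = { 'else', 'end', :=, ;, '' }.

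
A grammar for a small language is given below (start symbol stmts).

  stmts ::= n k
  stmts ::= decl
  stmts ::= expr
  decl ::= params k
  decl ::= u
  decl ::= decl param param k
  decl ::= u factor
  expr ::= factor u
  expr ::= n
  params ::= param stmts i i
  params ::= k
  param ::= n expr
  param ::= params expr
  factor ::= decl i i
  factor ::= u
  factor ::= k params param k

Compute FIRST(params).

{ k, n }

From params ::= param stmts i i: add FIRST(param) = { k, n }.
params ::= k contributes {k}.
Union: FIRST(params) = { k, n }.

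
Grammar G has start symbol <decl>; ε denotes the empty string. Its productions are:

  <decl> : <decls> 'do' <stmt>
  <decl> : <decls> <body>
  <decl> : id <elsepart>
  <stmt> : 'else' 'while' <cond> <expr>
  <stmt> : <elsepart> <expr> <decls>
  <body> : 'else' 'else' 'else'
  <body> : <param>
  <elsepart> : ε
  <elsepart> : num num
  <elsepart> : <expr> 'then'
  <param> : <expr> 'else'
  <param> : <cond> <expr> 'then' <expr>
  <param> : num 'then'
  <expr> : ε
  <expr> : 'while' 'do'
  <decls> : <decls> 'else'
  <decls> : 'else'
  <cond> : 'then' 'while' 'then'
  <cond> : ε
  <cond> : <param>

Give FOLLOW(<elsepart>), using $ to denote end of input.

In <decl> : id <elsepart>: <elsepart> is at the end, add FOLLOW(<decl>) = { $ }.
In <stmt> : <elsepart> <expr> <decls>: add FIRST(<expr> <decls>) = { 'else', 'while' }.
Union: FOLLOW(<elsepart>) = { $, 'else', 'while' }.

{ $, 'else', 'while' }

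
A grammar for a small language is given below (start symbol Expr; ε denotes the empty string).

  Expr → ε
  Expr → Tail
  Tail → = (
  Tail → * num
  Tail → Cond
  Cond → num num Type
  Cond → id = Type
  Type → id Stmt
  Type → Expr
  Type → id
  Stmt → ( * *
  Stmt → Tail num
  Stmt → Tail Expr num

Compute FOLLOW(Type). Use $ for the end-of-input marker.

{ $, *, =, id, num }

In Cond → num num Type: Type is at the end, add FOLLOW(Cond) = { $, *, =, id, num }.
In Cond → id = Type: Type is at the end, add FOLLOW(Cond) = { $, *, =, id, num }.
Union: FOLLOW(Type) = { $, *, =, id, num }.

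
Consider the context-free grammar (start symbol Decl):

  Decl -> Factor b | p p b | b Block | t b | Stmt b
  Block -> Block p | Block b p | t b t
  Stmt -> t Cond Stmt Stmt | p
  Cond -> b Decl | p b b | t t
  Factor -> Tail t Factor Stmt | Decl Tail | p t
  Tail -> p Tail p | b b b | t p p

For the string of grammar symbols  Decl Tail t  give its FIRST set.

Add FIRST(Decl) = { b, p, t }; Decl is not nullable, stop.

{ b, p, t }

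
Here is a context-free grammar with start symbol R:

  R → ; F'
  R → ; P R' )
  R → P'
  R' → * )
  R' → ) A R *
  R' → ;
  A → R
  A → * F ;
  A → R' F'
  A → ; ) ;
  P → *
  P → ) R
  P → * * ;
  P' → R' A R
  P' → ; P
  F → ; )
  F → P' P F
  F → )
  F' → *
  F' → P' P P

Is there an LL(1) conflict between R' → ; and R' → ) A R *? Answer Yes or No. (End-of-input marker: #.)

FIRST(;) = { ; } and FIRST() A R *) = { ) }.
The FIRST sets are disjoint and neither alternative is nullable — no conflict.

No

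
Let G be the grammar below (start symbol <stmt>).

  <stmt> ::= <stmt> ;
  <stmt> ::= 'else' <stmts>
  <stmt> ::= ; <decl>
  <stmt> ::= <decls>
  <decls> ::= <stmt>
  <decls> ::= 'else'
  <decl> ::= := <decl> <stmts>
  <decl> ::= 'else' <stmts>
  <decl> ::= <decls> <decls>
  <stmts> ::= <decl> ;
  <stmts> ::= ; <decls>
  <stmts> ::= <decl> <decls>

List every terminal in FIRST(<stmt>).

From <stmt> ::= <stmt> ;: add FIRST(<stmt>) = { 'else', ; }.
<stmt> ::= 'else' <stmts> contributes {'else'}.
<stmt> ::= ; <decl> contributes {;}.
From <stmt> ::= <decls>: add FIRST(<decls>) = { 'else', ; }.
Union: FIRST(<stmt>) = { 'else', ; }.

{ 'else', ; }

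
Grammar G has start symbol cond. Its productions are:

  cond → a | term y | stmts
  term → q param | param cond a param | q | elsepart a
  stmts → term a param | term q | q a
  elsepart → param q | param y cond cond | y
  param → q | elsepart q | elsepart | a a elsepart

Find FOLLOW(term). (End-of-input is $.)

{ a, q, y }

In cond → term y: add FIRST(y) = { y }.
In stmts → term a param: add FIRST(a param) = { a }.
In stmts → term q: add FIRST(q) = { q }.
Union: FOLLOW(term) = { a, q, y }.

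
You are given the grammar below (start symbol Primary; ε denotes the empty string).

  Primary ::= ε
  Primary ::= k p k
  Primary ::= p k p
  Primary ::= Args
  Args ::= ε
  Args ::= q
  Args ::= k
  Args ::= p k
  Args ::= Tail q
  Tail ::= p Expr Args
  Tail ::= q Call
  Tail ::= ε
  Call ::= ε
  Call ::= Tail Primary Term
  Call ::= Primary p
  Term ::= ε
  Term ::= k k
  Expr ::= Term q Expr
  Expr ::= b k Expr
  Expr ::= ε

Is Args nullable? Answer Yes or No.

Args has an ε-production, so Args ⇒ ε.

Yes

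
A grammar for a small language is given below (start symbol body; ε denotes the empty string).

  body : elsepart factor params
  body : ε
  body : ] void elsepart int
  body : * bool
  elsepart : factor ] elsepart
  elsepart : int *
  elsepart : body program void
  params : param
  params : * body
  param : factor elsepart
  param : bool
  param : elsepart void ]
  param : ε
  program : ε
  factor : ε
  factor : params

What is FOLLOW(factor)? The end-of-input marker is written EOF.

{ EOF, *, ], bool, int, void }

In body : elsepart factor params: add FIRST(params)\{ε} = { *, ], bool, int, void }.
  Since params is nullable, also add FOLLOW(body) = { EOF, *, ], bool, int, void }.
In elsepart : factor ] elsepart: add FIRST(] elsepart) = { ] }.
In param : factor elsepart: add FIRST(elsepart) = { *, ], bool, int, void }.
Union: FOLLOW(factor) = { EOF, *, ], bool, int, void }.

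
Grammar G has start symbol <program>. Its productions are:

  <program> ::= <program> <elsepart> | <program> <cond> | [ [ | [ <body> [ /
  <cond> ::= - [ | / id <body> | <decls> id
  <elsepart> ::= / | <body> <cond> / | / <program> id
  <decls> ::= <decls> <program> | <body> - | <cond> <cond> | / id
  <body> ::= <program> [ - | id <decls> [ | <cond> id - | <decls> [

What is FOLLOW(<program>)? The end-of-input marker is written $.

{ $, -, /, [, id }

<program> is the start symbol, so $ ∈ FOLLOW(<program>).
In <program> ::= <program> <elsepart>: add FIRST(<elsepart>) = { -, /, [, id }.
In <program> ::= <program> <cond>: add FIRST(<cond>) = { -, /, [, id }.
In <elsepart> ::= / <program> id: add FIRST(id) = { id }.
In <decls> ::= <decls> <program>: <program> is at the end, add FOLLOW(<decls>) = { [, id }.
In <body> ::= <program> [ -: add FIRST([ -) = { [ }.
Union: FOLLOW(<program>) = { $, -, /, [, id }.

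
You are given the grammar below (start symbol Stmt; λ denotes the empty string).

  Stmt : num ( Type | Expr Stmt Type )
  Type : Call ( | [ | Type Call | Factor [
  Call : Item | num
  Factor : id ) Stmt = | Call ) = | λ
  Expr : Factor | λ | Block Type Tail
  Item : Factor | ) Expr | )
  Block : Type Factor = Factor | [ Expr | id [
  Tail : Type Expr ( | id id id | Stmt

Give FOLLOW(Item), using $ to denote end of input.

In Call : Item: Item is at the end, add FOLLOW(Call) = { $, (, ), =, [, id, num }.
Union: FOLLOW(Item) = { $, (, ), =, [, id, num }.

{ $, (, ), =, [, id, num }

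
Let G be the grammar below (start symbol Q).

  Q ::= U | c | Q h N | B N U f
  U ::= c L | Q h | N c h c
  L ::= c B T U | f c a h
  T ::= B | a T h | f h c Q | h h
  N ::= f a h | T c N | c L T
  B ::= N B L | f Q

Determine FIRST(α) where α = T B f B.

Add FIRST(T) = { a, c, f, h }; T is not nullable, stop.

{ a, c, f, h }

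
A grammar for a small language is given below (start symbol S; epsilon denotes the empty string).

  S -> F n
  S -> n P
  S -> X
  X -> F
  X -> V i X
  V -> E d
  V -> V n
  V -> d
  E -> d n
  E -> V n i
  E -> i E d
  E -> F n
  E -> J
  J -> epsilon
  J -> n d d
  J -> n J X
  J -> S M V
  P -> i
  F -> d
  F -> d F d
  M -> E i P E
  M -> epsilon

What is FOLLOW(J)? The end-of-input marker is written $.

{ d, i, n }

In E -> J: J is at the end, add FOLLOW(E) = { d, i, n }.
In J -> n J X: add FIRST(X) = { d, i, n }.
Union: FOLLOW(J) = { d, i, n }.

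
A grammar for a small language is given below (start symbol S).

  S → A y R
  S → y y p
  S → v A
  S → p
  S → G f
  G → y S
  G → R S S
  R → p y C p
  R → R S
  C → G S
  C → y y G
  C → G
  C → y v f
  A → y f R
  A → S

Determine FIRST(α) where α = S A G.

{ p, v, y }

Add FIRST(S) = { p, v, y }; S is not nullable, stop.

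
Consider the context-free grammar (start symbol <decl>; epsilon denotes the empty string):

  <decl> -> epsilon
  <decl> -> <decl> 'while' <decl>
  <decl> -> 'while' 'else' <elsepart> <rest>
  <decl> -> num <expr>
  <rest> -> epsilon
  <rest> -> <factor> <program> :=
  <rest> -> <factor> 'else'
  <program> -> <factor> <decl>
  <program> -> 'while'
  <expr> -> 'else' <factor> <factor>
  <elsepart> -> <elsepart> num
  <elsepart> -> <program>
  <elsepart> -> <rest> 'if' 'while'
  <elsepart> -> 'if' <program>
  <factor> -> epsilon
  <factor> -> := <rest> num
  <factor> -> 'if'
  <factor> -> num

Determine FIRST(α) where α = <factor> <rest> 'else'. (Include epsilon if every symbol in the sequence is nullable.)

Add FIRST(<factor>)\{epsilon} = { 'if', :=, num }; <factor> is nullable, continue.
Add FIRST(<rest>)\{epsilon} = { 'else', 'if', 'while', :=, num }; <rest> is nullable, continue.
'else' is a terminal; add {'else'} and stop.

{ 'else', 'if', 'while', :=, num }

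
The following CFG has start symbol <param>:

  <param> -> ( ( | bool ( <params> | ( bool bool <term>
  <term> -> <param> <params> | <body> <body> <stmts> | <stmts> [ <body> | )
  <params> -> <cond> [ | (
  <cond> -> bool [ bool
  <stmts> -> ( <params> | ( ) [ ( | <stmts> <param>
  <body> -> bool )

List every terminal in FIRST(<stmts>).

{ ( }

<stmts> -> ( <params> contributes {(}.
<stmts> -> ( ) [ ( contributes {(}.
From <stmts> -> <stmts> <param>: add FIRST(<stmts>) = { ( }.
Union: FIRST(<stmts>) = { ( }.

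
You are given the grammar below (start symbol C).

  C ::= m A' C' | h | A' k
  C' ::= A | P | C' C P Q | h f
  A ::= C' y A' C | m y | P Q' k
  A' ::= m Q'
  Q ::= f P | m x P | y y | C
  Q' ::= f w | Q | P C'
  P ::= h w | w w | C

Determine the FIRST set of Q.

Q ::= f P contributes {f}.
Q ::= m x P contributes {m}.
Q ::= y y contributes {y}.
From Q ::= C: add FIRST(C) = { h, m }.
Union: FIRST(Q) = { f, h, m, y }.

{ f, h, m, y }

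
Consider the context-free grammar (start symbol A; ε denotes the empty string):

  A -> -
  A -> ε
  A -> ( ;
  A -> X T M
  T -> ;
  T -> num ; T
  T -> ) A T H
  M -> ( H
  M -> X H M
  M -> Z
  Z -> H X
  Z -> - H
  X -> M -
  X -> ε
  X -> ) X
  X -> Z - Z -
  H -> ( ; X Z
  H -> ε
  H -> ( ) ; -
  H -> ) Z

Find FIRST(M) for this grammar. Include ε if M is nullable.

M -> ( H contributes {(}.
From M -> X H M: X, H, M nullable, take FIRST(X) ∪ FIRST(H) ∪ FIRST(M) = { (, ), - }; also ε since the whole RHS is nullable.
From M -> Z: add FIRST(Z) = { (, ), -, ε } (including ε since Z is nullable).
Union: FIRST(M) = { (, ), -, ε }.

{ (, ), -, ε }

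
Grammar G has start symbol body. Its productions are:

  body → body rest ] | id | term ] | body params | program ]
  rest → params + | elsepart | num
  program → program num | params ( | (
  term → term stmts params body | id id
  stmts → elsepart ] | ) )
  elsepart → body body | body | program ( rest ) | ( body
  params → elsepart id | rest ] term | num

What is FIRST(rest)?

From rest → params +: add FIRST(params) = { (, id, num }.
From rest → elsepart: add FIRST(elsepart) = { (, id, num }.
rest → num contributes {num}.
Union: FIRST(rest) = { (, id, num }.

{ (, id, num }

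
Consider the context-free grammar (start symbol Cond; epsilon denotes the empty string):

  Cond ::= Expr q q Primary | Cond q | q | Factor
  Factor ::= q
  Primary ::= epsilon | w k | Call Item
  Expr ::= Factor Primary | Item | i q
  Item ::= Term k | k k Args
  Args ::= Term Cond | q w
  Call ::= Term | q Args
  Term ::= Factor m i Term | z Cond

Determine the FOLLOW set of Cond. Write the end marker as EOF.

{ EOF, i, k, q, z }

Cond is the start symbol, so EOF ∈ FOLLOW(Cond).
In Cond ::= Cond q: add FIRST(q) = { q }.
In Args ::= Term Cond: Cond is at the end, add FOLLOW(Args) = { EOF, i, k, q, z }.
In Term ::= z Cond: Cond is at the end, add FOLLOW(Term) = { i, k, q, z }.
Union: FOLLOW(Cond) = { EOF, i, k, q, z }.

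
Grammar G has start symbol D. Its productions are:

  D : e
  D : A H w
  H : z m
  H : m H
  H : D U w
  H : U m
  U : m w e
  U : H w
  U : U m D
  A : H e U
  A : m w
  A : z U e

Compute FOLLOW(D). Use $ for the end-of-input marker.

D is the start symbol, so $ ∈ FOLLOW(D).
In H : D U w: add FIRST(U w) = { e, m, z }.
In U : U m D: D is at the end, add FOLLOW(U) = { e, m, w, z }.
Union: FOLLOW(D) = { $, e, m, w, z }.

{ $, e, m, w, z }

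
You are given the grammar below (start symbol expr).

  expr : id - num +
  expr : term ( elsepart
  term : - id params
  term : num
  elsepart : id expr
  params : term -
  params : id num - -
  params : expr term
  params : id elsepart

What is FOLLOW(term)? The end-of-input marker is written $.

In expr : term ( elsepart: add FIRST(( elsepart) = { ( }.
In params : term -: add FIRST(-) = { - }.
In params : expr term: term is at the end, add FOLLOW(params) = { (, - }.
Union: FOLLOW(term) = { (, - }.

{ (, - }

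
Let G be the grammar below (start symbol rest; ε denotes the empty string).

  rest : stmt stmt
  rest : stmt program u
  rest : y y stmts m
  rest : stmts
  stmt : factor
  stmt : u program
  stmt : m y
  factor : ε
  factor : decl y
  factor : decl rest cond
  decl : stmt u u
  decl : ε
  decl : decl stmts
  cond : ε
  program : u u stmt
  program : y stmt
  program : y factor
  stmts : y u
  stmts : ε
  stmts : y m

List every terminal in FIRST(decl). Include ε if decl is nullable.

From decl : stmt u u: stmt nullable, take FIRST(stmt) ∪ {u} = { m, u, y }.
decl : ε contributes ε.
From decl : decl stmts: decl, stmts nullable, take FIRST(decl) ∪ FIRST(stmts) = { m, u, y }; also ε since the whole RHS is nullable.
Union: FIRST(decl) = { m, u, y, ε }.

{ m, u, y, ε }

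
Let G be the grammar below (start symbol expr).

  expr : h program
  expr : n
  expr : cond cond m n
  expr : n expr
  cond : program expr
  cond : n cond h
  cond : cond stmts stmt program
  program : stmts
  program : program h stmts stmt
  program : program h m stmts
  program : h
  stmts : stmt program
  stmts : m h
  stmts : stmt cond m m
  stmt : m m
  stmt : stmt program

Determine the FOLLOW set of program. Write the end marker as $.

In expr : h program: program is at the end, add FOLLOW(expr) = { $, h, m, n }.
In cond : program expr: add FIRST(expr) = { h, m, n }.
In cond : cond stmts stmt program: program is at the end, add FOLLOW(cond) = { h, m, n }.
In program : program h stmts stmt: add FIRST(h stmts stmt) = { h }.
In program : program h m stmts: add FIRST(h m stmts) = { h }.
In stmts : stmt program: program is at the end, add FOLLOW(stmts) = { $, h, m, n }.
In stmt : stmt program: program is at the end, add FOLLOW(stmt) = { $, h, m, n }.
Union: FOLLOW(program) = { $, h, m, n }.

{ $, h, m, n }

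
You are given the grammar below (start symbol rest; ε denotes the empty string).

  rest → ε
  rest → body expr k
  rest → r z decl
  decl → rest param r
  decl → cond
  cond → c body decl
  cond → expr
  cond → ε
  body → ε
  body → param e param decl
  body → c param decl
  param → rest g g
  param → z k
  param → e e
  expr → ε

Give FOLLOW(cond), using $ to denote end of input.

In decl → cond: cond is at the end, add FOLLOW(decl) = { $, c, e, g, k, r, z }.
Union: FOLLOW(cond) = { $, c, e, g, k, r, z }.

{ $, c, e, g, k, r, z }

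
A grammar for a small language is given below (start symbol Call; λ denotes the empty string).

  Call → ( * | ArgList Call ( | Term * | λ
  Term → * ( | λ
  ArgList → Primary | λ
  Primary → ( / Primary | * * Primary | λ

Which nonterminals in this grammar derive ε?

Directly nullable (have an λ-production): Call, Term, ArgList, Primary.

{ ArgList, Call, Primary, Term }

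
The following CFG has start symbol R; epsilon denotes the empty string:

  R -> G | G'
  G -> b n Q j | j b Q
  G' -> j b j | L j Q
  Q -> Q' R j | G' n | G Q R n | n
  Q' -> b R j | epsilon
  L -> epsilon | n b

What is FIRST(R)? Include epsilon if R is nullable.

{ b, j, n }

From R -> G: add FIRST(G) = { b, j }.
From R -> G': add FIRST(G') = { j, n }.
Union: FIRST(R) = { b, j, n }.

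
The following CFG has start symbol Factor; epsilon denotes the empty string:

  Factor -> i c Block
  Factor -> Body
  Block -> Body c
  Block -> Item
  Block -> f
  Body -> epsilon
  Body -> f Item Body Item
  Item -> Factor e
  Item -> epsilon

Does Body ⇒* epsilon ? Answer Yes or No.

Body has an epsilon-production, so Body ⇒ epsilon.

Yes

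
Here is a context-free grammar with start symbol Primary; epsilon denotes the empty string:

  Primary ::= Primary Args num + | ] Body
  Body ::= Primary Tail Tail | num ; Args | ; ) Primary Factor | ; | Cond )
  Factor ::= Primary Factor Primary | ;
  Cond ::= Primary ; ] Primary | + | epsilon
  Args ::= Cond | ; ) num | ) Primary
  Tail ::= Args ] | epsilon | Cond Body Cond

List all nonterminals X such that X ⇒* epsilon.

{ Args, Cond, Tail }

Directly nullable (have an epsilon-production): Cond, Tail.
Args ::= Cond with every symbol nullable, so Args is nullable.
No other nonterminal has a production whose RHS symbols are all nullable.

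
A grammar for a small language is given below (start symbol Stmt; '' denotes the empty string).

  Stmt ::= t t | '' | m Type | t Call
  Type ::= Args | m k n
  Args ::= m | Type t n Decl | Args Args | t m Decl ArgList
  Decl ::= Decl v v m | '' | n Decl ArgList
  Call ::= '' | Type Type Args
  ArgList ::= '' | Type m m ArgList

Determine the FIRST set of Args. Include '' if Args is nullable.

{ m, t }

Args ::= m contributes {m}.
From Args ::= Type t n Decl: add FIRST(Type) = { m, t }.
From Args ::= Args Args: add FIRST(Args) = { m, t }.
Args ::= t m Decl ArgList contributes {t}.
Union: FIRST(Args) = { m, t }.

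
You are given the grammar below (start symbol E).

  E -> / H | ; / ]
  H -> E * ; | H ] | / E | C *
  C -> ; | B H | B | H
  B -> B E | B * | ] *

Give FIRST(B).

From B -> B E: add FIRST(B) = { ] }.
From B -> B *: add FIRST(B) = { ] }.
B -> ] * contributes {]}.
Union: FIRST(B) = { ] }.

{ ] }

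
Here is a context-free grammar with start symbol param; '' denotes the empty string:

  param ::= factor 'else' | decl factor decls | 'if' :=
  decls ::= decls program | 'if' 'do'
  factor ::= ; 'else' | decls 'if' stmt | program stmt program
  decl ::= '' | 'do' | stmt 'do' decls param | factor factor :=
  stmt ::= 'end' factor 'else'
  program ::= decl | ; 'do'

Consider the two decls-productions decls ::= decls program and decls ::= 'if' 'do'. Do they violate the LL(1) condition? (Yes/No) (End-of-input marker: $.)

Yes

FIRST(decls program) = { 'if' } and FIRST('if' 'do') = { 'if' }.
Both contain 'if', so the two alternatives are not disjoint — LL(1) conflict.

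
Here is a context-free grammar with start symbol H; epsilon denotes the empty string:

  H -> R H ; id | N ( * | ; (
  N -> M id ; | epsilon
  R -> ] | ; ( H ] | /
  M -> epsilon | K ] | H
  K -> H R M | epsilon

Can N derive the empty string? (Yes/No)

N has an epsilon-production, so N ⇒ epsilon.

Yes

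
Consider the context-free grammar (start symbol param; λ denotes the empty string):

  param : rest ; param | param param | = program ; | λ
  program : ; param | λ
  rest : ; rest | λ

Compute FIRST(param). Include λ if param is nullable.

From param : rest ; param: rest nullable, take FIRST(rest) ∪ {;} = { ; }.
From param : param param: param, param nullable, take FIRST(param) ∪ FIRST(param) = { ;, = }; also λ since the whole RHS is nullable.
param : = program ; contributes {=}.
param : λ contributes λ.
Union: FIRST(param) = { ;, =, λ }.

{ ;, =, λ }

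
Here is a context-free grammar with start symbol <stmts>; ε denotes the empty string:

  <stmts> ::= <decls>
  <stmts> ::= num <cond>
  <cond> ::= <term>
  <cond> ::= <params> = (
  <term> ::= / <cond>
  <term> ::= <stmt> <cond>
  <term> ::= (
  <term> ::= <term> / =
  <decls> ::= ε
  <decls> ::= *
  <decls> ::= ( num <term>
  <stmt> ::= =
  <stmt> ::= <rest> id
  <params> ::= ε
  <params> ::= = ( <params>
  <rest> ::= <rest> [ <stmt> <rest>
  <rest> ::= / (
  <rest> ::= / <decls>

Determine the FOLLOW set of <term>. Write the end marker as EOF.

In <cond> ::= <term>: <term> is at the end, add FOLLOW(<cond>) = { EOF, /, [, id }.
In <term> ::= <term> / =: add FIRST(/ =) = { / }.
In <decls> ::= ( num <term>: <term> is at the end, add FOLLOW(<decls>) = { EOF, [, id }.
Union: FOLLOW(<term>) = { EOF, /, [, id }.

{ EOF, /, [, id }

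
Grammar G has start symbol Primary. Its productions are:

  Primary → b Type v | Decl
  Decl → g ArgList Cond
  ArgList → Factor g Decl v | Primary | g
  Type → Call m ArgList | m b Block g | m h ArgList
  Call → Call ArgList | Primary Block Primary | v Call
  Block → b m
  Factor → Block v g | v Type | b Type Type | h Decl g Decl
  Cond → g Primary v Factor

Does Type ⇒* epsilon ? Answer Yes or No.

No

No nonterminal in this grammar is nullable.
No production of Type has an RHS whose symbols are all nullable, so Type is not nullable.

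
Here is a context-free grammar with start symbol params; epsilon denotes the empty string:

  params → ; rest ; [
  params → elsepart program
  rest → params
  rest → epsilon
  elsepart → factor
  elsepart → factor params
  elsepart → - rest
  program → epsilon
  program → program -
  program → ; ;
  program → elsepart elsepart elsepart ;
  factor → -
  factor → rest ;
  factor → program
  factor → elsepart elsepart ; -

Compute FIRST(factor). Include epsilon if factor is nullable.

{ -, ;, epsilon }

factor → - contributes {-}.
From factor → rest ;: rest nullable, take FIRST(rest) ∪ {;} = { -, ; }.
From factor → program: add FIRST(program) = { -, ;, epsilon } (including epsilon since program is nullable).
From factor → elsepart elsepart ; -: elsepart, elsepart nullable, take FIRST(elsepart) ∪ FIRST(elsepart) ∪ {;} = { -, ; }.
Union: FIRST(factor) = { -, ;, epsilon }.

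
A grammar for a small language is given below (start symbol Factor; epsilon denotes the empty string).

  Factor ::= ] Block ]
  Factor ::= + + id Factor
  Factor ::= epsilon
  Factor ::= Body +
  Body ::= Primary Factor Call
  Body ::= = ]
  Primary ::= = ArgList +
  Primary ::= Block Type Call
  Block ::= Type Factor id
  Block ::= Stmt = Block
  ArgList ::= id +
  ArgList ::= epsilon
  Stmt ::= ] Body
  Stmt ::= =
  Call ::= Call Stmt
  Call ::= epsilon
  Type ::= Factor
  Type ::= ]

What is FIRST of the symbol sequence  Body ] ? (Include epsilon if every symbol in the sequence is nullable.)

{ +, =, ], id }

Add FIRST(Body) = { +, =, ], id }; Body is not nullable, stop.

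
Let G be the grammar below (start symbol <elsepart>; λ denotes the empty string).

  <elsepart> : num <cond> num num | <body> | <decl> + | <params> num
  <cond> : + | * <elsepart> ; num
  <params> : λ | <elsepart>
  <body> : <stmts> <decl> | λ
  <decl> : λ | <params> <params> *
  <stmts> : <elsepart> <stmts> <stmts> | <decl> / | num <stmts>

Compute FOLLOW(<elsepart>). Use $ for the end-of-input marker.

{ $, *, +, /, ;, num }

<elsepart> is the start symbol, so $ ∈ FOLLOW(<elsepart>).
In <cond> : * <elsepart> ; num: add FIRST(; num) = { ; }.
In <params> : <elsepart>: <elsepart> is at the end, add FOLLOW(<params>) = { *, +, /, num }.
In <stmts> : <elsepart> <stmts> <stmts>: add FIRST(<stmts> <stmts>) = { *, +, /, num }.
Union: FOLLOW(<elsepart>) = { $, *, +, /, ;, num }.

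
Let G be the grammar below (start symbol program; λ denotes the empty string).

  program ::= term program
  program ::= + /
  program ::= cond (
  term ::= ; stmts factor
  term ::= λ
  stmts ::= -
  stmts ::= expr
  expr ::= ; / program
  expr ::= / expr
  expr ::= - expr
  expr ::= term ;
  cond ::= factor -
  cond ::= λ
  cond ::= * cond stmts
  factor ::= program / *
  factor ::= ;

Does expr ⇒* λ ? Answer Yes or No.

Nullable nonterminals: cond, term.
No production of expr has an RHS whose symbols are all nullable, so expr is not nullable.

No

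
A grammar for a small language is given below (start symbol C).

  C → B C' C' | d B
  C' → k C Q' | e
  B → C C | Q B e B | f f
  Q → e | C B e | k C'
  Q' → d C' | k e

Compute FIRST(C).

{ d, e, f, k }

From C → B C' C': add FIRST(B) = { d, e, f, k }.
C → d B contributes {d}.
Union: FIRST(C) = { d, e, f, k }.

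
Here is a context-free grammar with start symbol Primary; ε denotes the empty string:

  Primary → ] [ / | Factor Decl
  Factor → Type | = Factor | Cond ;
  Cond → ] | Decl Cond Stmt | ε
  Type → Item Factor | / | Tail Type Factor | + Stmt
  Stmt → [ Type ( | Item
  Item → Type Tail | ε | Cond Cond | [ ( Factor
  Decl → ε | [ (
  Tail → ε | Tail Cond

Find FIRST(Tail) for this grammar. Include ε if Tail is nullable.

{ +, /, ;, =, [, ], ε }

Tail → ε contributes ε.
From Tail → Tail Cond: Tail, Cond nullable, take FIRST(Tail) ∪ FIRST(Cond) = { +, /, ;, =, [, ] }; also ε since the whole RHS is nullable.
Union: FIRST(Tail) = { +, /, ;, =, [, ], ε }.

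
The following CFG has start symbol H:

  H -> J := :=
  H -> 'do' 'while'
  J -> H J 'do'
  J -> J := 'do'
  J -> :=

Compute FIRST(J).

{ 'do', := }

From J -> H J 'do': add FIRST(H) = { 'do', := }.
From J -> J := 'do': add FIRST(J) = { 'do', := }.
J -> := contributes {:=}.
Union: FIRST(J) = { 'do', := }.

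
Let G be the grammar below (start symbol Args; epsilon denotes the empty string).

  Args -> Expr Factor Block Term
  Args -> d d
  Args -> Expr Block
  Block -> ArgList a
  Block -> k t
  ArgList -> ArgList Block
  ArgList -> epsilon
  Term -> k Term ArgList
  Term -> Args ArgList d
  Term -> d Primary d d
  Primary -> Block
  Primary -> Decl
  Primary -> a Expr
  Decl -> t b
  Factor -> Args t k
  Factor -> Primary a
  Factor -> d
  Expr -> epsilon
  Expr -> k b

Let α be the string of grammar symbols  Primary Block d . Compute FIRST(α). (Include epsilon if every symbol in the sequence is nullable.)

Add FIRST(Primary) = { a, k, t }; Primary is not nullable, stop.

{ a, k, t }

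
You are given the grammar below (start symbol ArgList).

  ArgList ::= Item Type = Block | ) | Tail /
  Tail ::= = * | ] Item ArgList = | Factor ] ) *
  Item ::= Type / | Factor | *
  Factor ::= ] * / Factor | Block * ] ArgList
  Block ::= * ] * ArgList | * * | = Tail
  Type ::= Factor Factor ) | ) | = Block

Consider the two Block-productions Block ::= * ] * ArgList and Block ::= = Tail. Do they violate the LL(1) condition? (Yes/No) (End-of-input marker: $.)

FIRST(* ] * ArgList) = { * } and FIRST(= Tail) = { = }.
The FIRST sets are disjoint and neither alternative is nullable — no conflict.

No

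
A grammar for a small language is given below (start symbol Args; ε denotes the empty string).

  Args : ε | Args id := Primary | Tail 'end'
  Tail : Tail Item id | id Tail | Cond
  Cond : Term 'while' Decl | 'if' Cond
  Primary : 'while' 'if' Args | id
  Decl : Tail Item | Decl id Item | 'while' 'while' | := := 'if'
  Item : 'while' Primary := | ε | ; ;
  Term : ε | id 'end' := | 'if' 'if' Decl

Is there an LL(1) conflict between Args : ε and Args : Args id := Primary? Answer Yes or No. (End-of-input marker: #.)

FIRST(ε) = { ε } and FIRST(Args id := Primary) = { 'if', 'while', id }.
The first alternative is nullable and FOLLOW(Args) = { #, :=, id } shares id with FIRST of the second — conflict.

Yes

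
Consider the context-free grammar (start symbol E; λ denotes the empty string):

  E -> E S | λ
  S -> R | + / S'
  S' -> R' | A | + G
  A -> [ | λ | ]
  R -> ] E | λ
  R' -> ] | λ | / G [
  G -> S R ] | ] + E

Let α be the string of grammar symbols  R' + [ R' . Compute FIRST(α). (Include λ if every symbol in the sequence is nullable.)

Add FIRST(R')\{λ} = { /, ] }; R' is nullable, continue.
+ is a terminal; add {+} and stop.

{ +, /, ] }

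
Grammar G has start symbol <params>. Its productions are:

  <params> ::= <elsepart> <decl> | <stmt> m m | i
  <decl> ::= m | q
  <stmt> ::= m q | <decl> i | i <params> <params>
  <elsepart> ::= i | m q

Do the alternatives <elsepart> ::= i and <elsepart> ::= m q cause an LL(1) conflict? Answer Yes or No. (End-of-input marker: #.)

FIRST(i) = { i } and FIRST(m q) = { m }.
The FIRST sets are disjoint and neither alternative is nullable — no conflict.

No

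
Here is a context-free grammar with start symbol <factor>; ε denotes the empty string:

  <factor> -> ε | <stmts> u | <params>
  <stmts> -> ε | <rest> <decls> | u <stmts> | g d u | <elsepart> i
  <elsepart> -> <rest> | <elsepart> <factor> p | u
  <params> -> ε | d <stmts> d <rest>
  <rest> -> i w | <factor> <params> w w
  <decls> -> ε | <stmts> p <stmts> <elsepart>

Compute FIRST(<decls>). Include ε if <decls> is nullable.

{ d, g, i, p, u, w, ε }

<decls> -> ε contributes ε.
From <decls> -> <stmts> p <stmts> <elsepart>: <stmts> nullable, take FIRST(<stmts>) ∪ {p} = { d, g, i, p, u, w }.
Union: FIRST(<decls>) = { d, g, i, p, u, w, ε }.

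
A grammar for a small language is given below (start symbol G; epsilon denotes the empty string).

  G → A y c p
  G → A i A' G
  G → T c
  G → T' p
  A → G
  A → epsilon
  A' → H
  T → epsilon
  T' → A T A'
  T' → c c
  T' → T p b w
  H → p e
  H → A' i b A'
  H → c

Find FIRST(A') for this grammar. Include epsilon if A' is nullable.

{ c, p }

From A' → H: add FIRST(H) = { c, p }.
Union: FIRST(A') = { c, p }.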